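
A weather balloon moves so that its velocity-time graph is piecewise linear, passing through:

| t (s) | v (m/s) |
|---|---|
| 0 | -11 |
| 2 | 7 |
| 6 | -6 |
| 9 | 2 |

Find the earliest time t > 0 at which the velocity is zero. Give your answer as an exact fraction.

v changes sign on 0–2 s (from -11 to 7); the graph is linear there, so v = 0 at t = 0 + (11)·(2 − 0)/(7 − -11) = 11/9 s.

t = 11/9 s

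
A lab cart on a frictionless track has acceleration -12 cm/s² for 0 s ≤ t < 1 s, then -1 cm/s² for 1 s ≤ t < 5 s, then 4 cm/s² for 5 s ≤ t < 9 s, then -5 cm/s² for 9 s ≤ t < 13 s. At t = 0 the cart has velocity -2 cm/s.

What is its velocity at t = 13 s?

-22 cm/s

Δv equals the area under the a-t graph; then v = v₀ + Δv.
0–1 s: -12 × 1 = -12 cm/s
1–5 s: -1 × 4 = -4 cm/s
5–9 s: 4 × 4 = 16 cm/s
9–13 s: -5 × 4 = -20 cm/s
Δv = -20 cm/s, so v(13) = -2 + (-20) = -22 cm/s.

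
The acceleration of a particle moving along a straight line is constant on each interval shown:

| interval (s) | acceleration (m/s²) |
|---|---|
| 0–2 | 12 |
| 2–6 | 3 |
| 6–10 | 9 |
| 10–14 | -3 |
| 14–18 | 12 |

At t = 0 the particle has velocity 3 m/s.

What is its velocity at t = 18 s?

Δv equals the area under the a-t graph; then v = v₀ + Δv.
0–2 s: 12 × 2 = 24 m/s
2–6 s: 3 × 4 = 12 m/s
6–10 s: 9 × 4 = 36 m/s
10–14 s: -3 × 4 = -12 m/s
14–18 s: 12 × 4 = 48 m/s
Δv = 108 m/s, so v(18) = 3 + (108) = 111 m/s.

111 m/s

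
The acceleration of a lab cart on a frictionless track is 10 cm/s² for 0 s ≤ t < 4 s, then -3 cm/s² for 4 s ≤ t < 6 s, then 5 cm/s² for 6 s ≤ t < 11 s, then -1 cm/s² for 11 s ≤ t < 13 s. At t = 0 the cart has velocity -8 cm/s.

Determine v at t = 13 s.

49 cm/s

Δv equals the area under the a-t graph; then v = v₀ + Δv.
0–4 s: 10 × 4 = 40 cm/s
4–6 s: -3 × 2 = -6 cm/s
6–11 s: 5 × 5 = 25 cm/s
11–13 s: -1 × 2 = -2 cm/s
Δv = 57 cm/s, so v(13) = -8 + (57) = 49 cm/s.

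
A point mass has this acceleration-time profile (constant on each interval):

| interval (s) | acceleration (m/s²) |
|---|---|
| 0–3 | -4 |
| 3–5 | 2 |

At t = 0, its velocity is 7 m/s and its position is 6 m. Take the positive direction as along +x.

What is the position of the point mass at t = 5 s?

3 m

On each constant-a segment, Δv = aΔt and Δx = v₀Δt + ½aΔt²; chain segment to segment.
0–3 s: v starts 7 m/s; Δx = 7·3 + ½·-4·3² = 3 m; v ends -5 m/s.
3–5 s: v starts -5 m/s; Δx = -5·2 + ½·2·2² = -6 m; v ends -1 m/s.
x(5) = 6 + Σ Δx = 3 m.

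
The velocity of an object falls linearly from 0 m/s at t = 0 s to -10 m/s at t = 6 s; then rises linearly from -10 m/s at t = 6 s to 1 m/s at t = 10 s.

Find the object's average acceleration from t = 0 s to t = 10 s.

0.1 m/s²

Average acceleration = Δv/Δt = (1 − 0)/(10 − 0) = 0.1 m/s².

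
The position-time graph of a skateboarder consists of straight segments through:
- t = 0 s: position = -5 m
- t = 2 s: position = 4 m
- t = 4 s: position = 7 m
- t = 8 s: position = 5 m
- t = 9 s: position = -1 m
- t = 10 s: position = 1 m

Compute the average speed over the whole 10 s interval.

Average speed = (total path length)/(elapsed time); on a piecewise-linear x-t graph the path length is Σ|Δx|.
0–2 s: |Δx| = |4 − -5| = 9 m
2–4 s: |Δx| = |7 − 4| = 3 m
4–8 s: |Δx| = |5 − 7| = 2 m
8–9 s: |Δx| = |-1 − 5| = 6 m
9–10 s: |Δx| = |1 − -1| = 2 m
Total path = 22 m; average speed = 22/10 = 2.2 m/s.

2.2 m/s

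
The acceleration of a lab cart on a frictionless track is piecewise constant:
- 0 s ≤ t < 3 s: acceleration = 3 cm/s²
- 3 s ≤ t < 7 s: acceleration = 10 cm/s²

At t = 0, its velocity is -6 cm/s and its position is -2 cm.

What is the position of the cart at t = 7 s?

On each constant-a segment, Δv = aΔt and Δx = v₀Δt + ½aΔt²; chain segment to segment.
0–3 s: v starts -6 cm/s; Δx = -6·3 + ½·3·3² = -4.5 cm; v ends 3 cm/s.
3–7 s: v starts 3 cm/s; Δx = 3·4 + ½·10·4² = 92 cm; v ends 43 cm/s.
x(7) = -2 + Σ Δx = 85.5 cm.

85.5 cm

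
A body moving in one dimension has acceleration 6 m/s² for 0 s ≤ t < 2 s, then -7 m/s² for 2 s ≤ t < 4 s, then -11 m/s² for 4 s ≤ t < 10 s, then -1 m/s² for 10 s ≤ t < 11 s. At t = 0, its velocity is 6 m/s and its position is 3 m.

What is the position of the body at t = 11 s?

-187.5 m

On each constant-a segment, Δv = aΔt and Δx = v₀Δt + ½aΔt²; chain segment to segment.
0–2 s: v starts 6 m/s; Δx = 6·2 + ½·6·2² = 24 m; v ends 18 m/s.
2–4 s: v starts 18 m/s; Δx = 18·2 + ½·-7·2² = 22 m; v ends 4 m/s.
4–10 s: v starts 4 m/s; Δx = 4·6 + ½·-11·6² = -174 m; v ends -62 m/s.
10–11 s: v starts -62 m/s; Δx = -62·1 + ½·-1·1² = -62.5 m; v ends -63 m/s.
x(11) = 3 + Σ Δx = -187.5 m.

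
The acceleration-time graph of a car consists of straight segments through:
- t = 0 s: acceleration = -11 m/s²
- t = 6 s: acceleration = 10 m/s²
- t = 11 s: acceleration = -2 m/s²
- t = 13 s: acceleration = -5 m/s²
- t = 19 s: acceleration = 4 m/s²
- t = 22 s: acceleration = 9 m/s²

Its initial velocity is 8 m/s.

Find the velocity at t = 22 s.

34.5 m/s

Δv equals the area under the a-t graph; then v = v₀ + Δv.
0–6 s: ½(-11 + 10)(6) = -3 m/s
6–11 s: ½(10 + -2)(5) = 20 m/s
11–13 s: ½(-2 + -5)(2) = -7 m/s
13–19 s: ½(-5 + 4)(6) = -3 m/s
19–22 s: ½(4 + 9)(3) = 19.5 m/s
Δv = 26.5 m/s, so v(22) = 8 + (26.5) = 34.5 m/s.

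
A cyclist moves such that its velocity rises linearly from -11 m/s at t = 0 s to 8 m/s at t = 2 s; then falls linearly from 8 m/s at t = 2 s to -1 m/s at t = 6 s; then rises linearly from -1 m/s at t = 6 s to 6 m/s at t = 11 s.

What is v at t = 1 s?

-1.5 m/s

On 0–2 s the graph is linear from -11 to 8 m/s: v(1) = -11 + (8 − -11)·(1 − 0)/(2 − 0) = -1.5 m/s.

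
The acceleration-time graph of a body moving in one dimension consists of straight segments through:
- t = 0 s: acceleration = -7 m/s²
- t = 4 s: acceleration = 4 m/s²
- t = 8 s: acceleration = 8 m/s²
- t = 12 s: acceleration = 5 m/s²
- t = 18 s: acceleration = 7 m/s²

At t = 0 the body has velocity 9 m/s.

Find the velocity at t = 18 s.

89 m/s

Δv equals the area under the a-t graph; then v = v₀ + Δv.
0–4 s: ½(-7 + 4)(4) = -6 m/s
4–8 s: ½(4 + 8)(4) = 24 m/s
8–12 s: ½(8 + 5)(4) = 26 m/s
12–18 s: ½(5 + 7)(6) = 36 m/s
Δv = 80 m/s, so v(18) = 9 + (80) = 89 m/s.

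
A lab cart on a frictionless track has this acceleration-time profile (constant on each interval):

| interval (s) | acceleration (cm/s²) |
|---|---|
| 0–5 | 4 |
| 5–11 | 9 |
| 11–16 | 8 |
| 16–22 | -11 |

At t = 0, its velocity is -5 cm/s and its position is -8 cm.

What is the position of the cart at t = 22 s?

On each constant-a segment, Δv = aΔt and Δx = v₀Δt + ½aΔt²; chain segment to segment.
0–5 s: v starts -5 cm/s; Δx = -5·5 + ½·4·5² = 25 cm; v ends 15 cm/s.
5–11 s: v starts 15 cm/s; Δx = 15·6 + ½·9·6² = 252 cm; v ends 69 cm/s.
11–16 s: v starts 69 cm/s; Δx = 69·5 + ½·8·5² = 445 cm; v ends 109 cm/s.
16–22 s: v starts 109 cm/s; Δx = 109·6 + ½·-11·6² = 456 cm; v ends 43 cm/s.
x(22) = -8 + Σ Δx = 1170 cm.

1170 cm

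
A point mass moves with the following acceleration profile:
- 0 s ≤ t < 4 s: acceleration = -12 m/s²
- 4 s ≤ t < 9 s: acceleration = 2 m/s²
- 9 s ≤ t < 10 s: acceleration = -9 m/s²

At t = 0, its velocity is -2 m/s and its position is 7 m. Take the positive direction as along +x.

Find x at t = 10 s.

-366.5 m

On each constant-a segment, Δv = aΔt and Δx = v₀Δt + ½aΔt²; chain segment to segment.
0–4 s: v starts -2 m/s; Δx = -2·4 + ½·-12·4² = -104 m; v ends -50 m/s.
4–9 s: v starts -50 m/s; Δx = -50·5 + ½·2·5² = -225 m; v ends -40 m/s.
9–10 s: v starts -40 m/s; Δx = -40·1 + ½·-9·1² = -44.5 m; v ends -49 m/s.
x(10) = 7 + Σ Δx = -366.5 m.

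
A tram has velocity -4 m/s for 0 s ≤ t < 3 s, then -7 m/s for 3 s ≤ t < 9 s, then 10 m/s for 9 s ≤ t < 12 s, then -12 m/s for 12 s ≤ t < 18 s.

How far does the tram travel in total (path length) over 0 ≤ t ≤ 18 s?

156 m

Distance (not displacement) is the total path length: add the absolute areas under v-t.
0–3 s: |-4| × 3 = 12 m
3–9 s: |-7| × 6 = 42 m
9–12 s: |10| × 3 = 30 m
12–18 s: |-12| × 6 = 72 m
Total distance = 156 m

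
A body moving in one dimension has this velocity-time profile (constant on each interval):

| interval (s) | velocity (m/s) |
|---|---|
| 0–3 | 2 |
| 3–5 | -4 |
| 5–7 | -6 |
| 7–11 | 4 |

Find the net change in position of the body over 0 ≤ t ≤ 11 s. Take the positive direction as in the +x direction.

Displacement is the signed area under the v-t curve.
0–3 s: 2 × 3 = 6 m
3–5 s: -4 × 2 = -8 m
5–7 s: -6 × 2 = -12 m
7–11 s: 4 × 4 = 16 m
Net displacement = 2 m

2 m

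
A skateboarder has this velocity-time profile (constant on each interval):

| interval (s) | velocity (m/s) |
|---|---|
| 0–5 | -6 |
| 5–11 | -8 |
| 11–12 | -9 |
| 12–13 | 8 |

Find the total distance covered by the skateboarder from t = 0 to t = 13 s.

95 m

Total distance travelled is ∫|v| dt — sum the magnitudes of each area piece.
0–5 s: |-6| × 5 = 30 m
5–11 s: |-8| × 6 = 48 m
11–12 s: |-9| × 1 = 9 m
12–13 s: |8| × 1 = 8 m
Total distance = 95 m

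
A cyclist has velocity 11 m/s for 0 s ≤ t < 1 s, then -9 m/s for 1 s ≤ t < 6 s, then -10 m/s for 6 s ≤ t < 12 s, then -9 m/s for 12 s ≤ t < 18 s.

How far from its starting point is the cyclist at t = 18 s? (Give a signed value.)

Net displacement equals the area under the velocity-time graph (areas below the axis count negative).
0–1 s: 11 × 1 = 11 m
1–6 s: -9 × 5 = -45 m
6–12 s: -10 × 6 = -60 m
12–18 s: -9 × 6 = -54 m
Net displacement = -148 m

-148 m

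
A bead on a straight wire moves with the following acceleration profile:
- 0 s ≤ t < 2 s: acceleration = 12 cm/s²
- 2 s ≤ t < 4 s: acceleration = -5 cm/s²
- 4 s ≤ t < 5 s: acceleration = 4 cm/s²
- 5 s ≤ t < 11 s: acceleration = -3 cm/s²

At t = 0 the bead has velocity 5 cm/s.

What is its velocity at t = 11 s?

5 cm/s

Δv equals the area under the a-t graph; then v = v₀ + Δv.
0–2 s: 12 × 2 = 24 cm/s
2–4 s: -5 × 2 = -10 cm/s
4–5 s: 4 × 1 = 4 cm/s
5–11 s: -3 × 6 = -18 cm/s
Δv = 0 cm/s, so v(11) = 5 + (0) = 5 cm/s.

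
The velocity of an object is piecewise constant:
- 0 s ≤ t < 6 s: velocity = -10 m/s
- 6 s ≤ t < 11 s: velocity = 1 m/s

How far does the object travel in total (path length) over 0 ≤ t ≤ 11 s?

Distance (not displacement) is the total path length: add the absolute areas under v-t.
0–6 s: |-10| × 6 = 60 m
6–11 s: |1| × 5 = 5 m
Total distance = 65 m

65 m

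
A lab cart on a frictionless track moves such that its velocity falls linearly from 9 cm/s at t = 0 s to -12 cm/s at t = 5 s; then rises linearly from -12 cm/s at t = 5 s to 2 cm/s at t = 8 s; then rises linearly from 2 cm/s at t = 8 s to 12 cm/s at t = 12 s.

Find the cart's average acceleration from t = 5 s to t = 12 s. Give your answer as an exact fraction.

Average acceleration = Δv/Δt = (12 − -12)/(12 − 5) = 24/7 cm/s².

24/7 cm/s²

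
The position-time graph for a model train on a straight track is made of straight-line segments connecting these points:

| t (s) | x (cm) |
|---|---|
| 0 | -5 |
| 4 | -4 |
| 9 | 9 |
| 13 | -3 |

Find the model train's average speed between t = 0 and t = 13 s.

2 cm/s

Average speed = (total path length)/(elapsed time); on a piecewise-linear x-t graph the path length is Σ|Δx|.
0–4 s: |Δx| = |-4 − -5| = 1 cm
4–9 s: |Δx| = |9 − -4| = 13 cm
9–13 s: |Δx| = |-3 − 9| = 12 cm
Total path = 26 cm; average speed = 26/13 = 2 cm/s.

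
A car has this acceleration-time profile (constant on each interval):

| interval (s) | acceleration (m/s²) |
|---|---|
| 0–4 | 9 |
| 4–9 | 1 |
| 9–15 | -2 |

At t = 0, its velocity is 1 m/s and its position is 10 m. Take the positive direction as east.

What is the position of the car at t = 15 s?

499.5 m

On each constant-a segment, Δv = aΔt and Δx = v₀Δt + ½aΔt²; chain segment to segment.
0–4 s: v starts 1 m/s; Δx = 1·4 + ½·9·4² = 76 m; v ends 37 m/s.
4–9 s: v starts 37 m/s; Δx = 37·5 + ½·1·5² = 197.5 m; v ends 42 m/s.
9–15 s: v starts 42 m/s; Δx = 42·6 + ½·-2·6² = 216 m; v ends 30 m/s.
x(15) = 10 + Σ Δx = 499.5 m.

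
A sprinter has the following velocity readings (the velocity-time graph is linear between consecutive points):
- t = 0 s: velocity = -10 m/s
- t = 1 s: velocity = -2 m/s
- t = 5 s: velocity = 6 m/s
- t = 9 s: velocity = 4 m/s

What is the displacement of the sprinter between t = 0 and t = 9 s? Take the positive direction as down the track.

22 m

Displacement is the signed area under the v-t curve.
0–1 s: ½(-10 + -2)(1) = -6 m
1–5 s: ½(-2 + 6)(4) = 8 m
5–9 s: ½(6 + 4)(4) = 20 m
Net displacement = 22 m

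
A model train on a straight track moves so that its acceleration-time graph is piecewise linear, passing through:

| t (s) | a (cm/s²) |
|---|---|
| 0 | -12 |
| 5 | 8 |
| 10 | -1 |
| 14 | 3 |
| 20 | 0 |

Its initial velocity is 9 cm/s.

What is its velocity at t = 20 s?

29.5 cm/s

Δv equals the area under the a-t graph; then v = v₀ + Δv.
0–5 s: ½(-12 + 8)(5) = -10 cm/s
5–10 s: ½(8 + -1)(5) = 17.5 cm/s
10–14 s: ½(-1 + 3)(4) = 4 cm/s
14–20 s: ½(3 + 0)(6) = 9 cm/s
Δv = 20.5 cm/s, so v(20) = 9 + (20.5) = 29.5 cm/s.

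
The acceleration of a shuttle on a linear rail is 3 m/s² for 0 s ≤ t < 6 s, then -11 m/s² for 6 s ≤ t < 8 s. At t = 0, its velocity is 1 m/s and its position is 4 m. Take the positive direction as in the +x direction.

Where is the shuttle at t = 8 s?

On each constant-a segment, Δv = aΔt and Δx = v₀Δt + ½aΔt²; chain segment to segment.
0–6 s: v starts 1 m/s; Δx = 1·6 + ½·3·6² = 60 m; v ends 19 m/s.
6–8 s: v starts 19 m/s; Δx = 19·2 + ½·-11·2² = 16 m; v ends -3 m/s.
x(8) = 4 + Σ Δx = 80 m.

80 m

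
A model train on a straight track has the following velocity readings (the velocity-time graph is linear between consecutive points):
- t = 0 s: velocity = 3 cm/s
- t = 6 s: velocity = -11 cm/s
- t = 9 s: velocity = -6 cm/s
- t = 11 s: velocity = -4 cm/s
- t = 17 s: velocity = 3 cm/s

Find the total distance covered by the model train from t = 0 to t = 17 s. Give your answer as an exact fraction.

1037/14 cm

Distance (not displacement) is the total path length: add the absolute areas under v-t.
0–6 s: v = 0 at t = 9/7 s; triangle areas 27/14 + 363/14 = 195/7 cm
6–9 s: |½(-11 + -6)(3)| = 25.5 cm
9–11 s: |½(-6 + -4)(2)| = 10 cm
11–17 s: v = 0 at t = 101/7 s; triangle areas 48/7 + 27/7 = 75/7 cm
Total distance = 1037/14 cm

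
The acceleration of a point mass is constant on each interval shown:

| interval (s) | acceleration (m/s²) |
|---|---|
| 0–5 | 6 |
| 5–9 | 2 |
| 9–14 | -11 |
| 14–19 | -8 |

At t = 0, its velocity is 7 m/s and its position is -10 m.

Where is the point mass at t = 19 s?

201.5 m

On each constant-a segment, Δv = aΔt and Δx = v₀Δt + ½aΔt²; chain segment to segment.
0–5 s: v starts 7 m/s; Δx = 7·5 + ½·6·5² = 110 m; v ends 37 m/s.
5–9 s: v starts 37 m/s; Δx = 37·4 + ½·2·4² = 164 m; v ends 45 m/s.
9–14 s: v starts 45 m/s; Δx = 45·5 + ½·-11·5² = 87.5 m; v ends -10 m/s.
14–19 s: v starts -10 m/s; Δx = -10·5 + ½·-8·5² = -150 m; v ends -50 m/s.
x(19) = -10 + Σ Δx = 201.5 m.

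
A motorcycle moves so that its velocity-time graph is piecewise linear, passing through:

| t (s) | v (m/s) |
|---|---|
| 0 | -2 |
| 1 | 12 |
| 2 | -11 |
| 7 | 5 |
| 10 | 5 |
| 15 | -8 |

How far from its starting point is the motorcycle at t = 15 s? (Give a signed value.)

Net displacement equals the area under the velocity-time graph (areas below the axis count negative).
0–1 s: ½(-2 + 12)(1) = 5 m
1–2 s: ½(12 + -11)(1) = 0.5 m
2–7 s: ½(-11 + 5)(5) = -15 m
7–10 s: 5 × 3 = 15 m
10–15 s: ½(5 + -8)(5) = -7.5 m
Net displacement = -2 m

-2 m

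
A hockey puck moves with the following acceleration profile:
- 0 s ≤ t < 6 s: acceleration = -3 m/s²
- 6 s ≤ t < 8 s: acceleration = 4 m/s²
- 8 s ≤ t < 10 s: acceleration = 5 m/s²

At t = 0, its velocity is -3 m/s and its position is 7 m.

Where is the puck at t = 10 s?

-115 m

On each constant-a segment, Δv = aΔt and Δx = v₀Δt + ½aΔt²; chain segment to segment.
0–6 s: v starts -3 m/s; Δx = -3·6 + ½·-3·6² = -72 m; v ends -21 m/s.
6–8 s: v starts -21 m/s; Δx = -21·2 + ½·4·2² = -34 m; v ends -13 m/s.
8–10 s: v starts -13 m/s; Δx = -13·2 + ½·5·2² = -16 m; v ends -3 m/s.
x(10) = 7 + Σ Δx = -115 m.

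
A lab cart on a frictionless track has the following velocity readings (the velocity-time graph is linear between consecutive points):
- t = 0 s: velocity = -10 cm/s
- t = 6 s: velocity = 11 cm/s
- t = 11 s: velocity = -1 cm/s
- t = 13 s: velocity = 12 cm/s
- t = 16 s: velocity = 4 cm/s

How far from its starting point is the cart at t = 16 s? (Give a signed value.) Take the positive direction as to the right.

63 cm

Displacement is the signed area under the v-t curve.
0–6 s: ½(-10 + 11)(6) = 3 cm
6–11 s: ½(11 + -1)(5) = 25 cm
11–13 s: ½(-1 + 12)(2) = 11 cm
13–16 s: ½(12 + 4)(3) = 24 cm
Net displacement = 63 cm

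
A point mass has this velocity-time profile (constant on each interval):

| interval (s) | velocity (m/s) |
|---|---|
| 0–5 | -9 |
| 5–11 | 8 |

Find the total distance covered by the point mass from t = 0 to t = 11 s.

93 m

Distance (not displacement) is the total path length: add the absolute areas under v-t.
0–5 s: |-9| × 5 = 45 m
5–11 s: |8| × 6 = 48 m
Total distance = 93 m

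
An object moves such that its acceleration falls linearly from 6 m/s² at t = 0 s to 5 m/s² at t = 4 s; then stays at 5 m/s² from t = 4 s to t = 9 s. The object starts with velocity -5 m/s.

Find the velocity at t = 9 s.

Δv equals the area under the a-t graph; then v = v₀ + Δv.
0–4 s: ½(6 + 5)(4) = 22 m/s
4–9 s: 5 × 5 = 25 m/s
Δv = 47 m/s, so v(9) = -5 + (47) = 42 m/s.

42 m/s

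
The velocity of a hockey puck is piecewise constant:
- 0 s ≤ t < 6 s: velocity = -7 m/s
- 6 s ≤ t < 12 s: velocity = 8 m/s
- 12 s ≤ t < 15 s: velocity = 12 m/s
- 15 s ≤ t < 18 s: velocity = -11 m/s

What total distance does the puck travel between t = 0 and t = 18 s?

Distance (not displacement) is the total path length: add the absolute areas under v-t.
0–6 s: |-7| × 6 = 42 m
6–12 s: |8| × 6 = 48 m
12–15 s: |12| × 3 = 36 m
15–18 s: |-11| × 3 = 33 m
Total distance = 159 m

159 m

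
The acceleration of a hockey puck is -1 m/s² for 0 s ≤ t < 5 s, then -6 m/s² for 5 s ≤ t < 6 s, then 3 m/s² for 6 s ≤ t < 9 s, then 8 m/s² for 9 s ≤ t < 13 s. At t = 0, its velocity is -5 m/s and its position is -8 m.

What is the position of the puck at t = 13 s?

-57 m

On each constant-a segment, Δv = aΔt and Δx = v₀Δt + ½aΔt²; chain segment to segment.
0–5 s: v starts -5 m/s; Δx = -5·5 + ½·-1·5² = -37.5 m; v ends -10 m/s.
5–6 s: v starts -10 m/s; Δx = -10·1 + ½·-6·1² = -13 m; v ends -16 m/s.
6–9 s: v starts -16 m/s; Δx = -16·3 + ½·3·3² = -34.5 m; v ends -7 m/s.
9–13 s: v starts -7 m/s; Δx = -7·4 + ½·8·4² = 36 m; v ends 25 m/s.
x(13) = -8 + Σ Δx = -57 m.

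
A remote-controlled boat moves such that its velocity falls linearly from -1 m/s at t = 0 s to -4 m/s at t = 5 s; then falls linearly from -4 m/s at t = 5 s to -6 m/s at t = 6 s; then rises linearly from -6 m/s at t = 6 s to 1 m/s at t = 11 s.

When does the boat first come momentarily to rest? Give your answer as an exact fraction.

v changes sign on 6–11 s (from -6 to 1); the graph is linear there, so v = 0 at t = 6 + (6)·(11 − 6)/(1 − -6) = 72/7 s.

t = 72/7 s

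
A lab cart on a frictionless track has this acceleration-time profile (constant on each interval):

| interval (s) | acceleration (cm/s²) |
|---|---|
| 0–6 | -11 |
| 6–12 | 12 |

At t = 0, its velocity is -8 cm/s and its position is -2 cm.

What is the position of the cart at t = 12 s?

-476 cm

On each constant-a segment, Δv = aΔt and Δx = v₀Δt + ½aΔt²; chain segment to segment.
0–6 s: v starts -8 cm/s; Δx = -8·6 + ½·-11·6² = -246 cm; v ends -74 cm/s.
6–12 s: v starts -74 cm/s; Δx = -74·6 + ½·12·6² = -228 cm; v ends -2 cm/s.
x(12) = -2 + Σ Δx = -476 cm.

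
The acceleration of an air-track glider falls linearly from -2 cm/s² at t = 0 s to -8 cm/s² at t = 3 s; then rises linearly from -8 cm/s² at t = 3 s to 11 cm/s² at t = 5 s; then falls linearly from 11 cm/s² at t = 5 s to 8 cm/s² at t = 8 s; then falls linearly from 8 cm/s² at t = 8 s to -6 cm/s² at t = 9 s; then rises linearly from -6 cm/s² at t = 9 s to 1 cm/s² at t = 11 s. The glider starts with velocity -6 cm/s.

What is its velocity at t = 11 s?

Δv equals the area under the a-t graph; then v = v₀ + Δv.
0–3 s: ½(-2 + -8)(3) = -15 cm/s
3–5 s: ½(-8 + 11)(2) = 3 cm/s
5–8 s: ½(11 + 8)(3) = 28.5 cm/s
8–9 s: ½(8 + -6)(1) = 1 cm/s
9–11 s: ½(-6 + 1)(2) = -5 cm/s
Δv = 12.5 cm/s, so v(11) = -6 + (12.5) = 6.5 cm/s.

6.5 cm/s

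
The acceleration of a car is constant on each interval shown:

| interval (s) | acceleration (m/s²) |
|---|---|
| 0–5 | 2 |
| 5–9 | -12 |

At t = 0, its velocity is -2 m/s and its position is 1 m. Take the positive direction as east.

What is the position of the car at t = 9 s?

-48 m

On each constant-a segment, Δv = aΔt and Δx = v₀Δt + ½aΔt²; chain segment to segment.
0–5 s: v starts -2 m/s; Δx = -2·5 + ½·2·5² = 15 m; v ends 8 m/s.
5–9 s: v starts 8 m/s; Δx = 8·4 + ½·-12·4² = -64 m; v ends -40 m/s.
x(9) = 1 + Σ Δx = -48 m.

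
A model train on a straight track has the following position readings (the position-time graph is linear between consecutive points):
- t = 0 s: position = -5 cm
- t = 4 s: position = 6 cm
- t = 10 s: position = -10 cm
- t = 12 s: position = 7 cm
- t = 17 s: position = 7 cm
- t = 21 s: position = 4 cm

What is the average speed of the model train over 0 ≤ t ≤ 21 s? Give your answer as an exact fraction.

Average speed = (total path length)/(elapsed time); on a piecewise-linear x-t graph the path length is Σ|Δx|.
0–4 s: |Δx| = |6 − -5| = 11 cm
4–10 s: |Δx| = |-10 − 6| = 16 cm
10–12 s: |Δx| = |7 − -10| = 17 cm
12–17 s: |Δx| = |7 − 7| = 0 cm
17–21 s: |Δx| = |4 − 7| = 3 cm
Total path = 47 cm; average speed = 47/21 = 47/21 cm/s.

47/21 cm/s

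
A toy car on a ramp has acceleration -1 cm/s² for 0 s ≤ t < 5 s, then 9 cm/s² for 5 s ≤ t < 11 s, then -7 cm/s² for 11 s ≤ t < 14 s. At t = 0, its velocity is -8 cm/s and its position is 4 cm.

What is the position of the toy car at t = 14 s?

On each constant-a segment, Δv = aΔt and Δx = v₀Δt + ½aΔt²; chain segment to segment.
0–5 s: v starts -8 cm/s; Δx = -8·5 + ½·-1·5² = -52.5 cm; v ends -13 cm/s.
5–11 s: v starts -13 cm/s; Δx = -13·6 + ½·9·6² = 84 cm; v ends 41 cm/s.
11–14 s: v starts 41 cm/s; Δx = 41·3 + ½·-7·3² = 91.5 cm; v ends 20 cm/s.
x(14) = 4 + Σ Δx = 127 cm.

127 cm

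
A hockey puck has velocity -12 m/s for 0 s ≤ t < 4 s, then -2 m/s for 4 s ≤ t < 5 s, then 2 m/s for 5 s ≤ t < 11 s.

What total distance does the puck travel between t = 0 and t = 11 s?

Distance (not displacement) is the total path length: add the absolute areas under v-t.
0–4 s: |-12| × 4 = 48 m
4–5 s: |-2| × 1 = 2 m
5–11 s: |2| × 6 = 12 m
Total distance = 62 m

62 m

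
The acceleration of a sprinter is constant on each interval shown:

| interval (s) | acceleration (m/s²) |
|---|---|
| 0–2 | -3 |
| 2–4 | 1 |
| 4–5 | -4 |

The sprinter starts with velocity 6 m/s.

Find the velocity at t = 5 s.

Δv equals the area under the a-t graph; then v = v₀ + Δv.
0–2 s: -3 × 2 = -6 m/s
2–4 s: 1 × 2 = 2 m/s
4–5 s: -4 × 1 = -4 m/s
Δv = -8 m/s, so v(5) = 6 + (-8) = -2 m/s.

-2 m/s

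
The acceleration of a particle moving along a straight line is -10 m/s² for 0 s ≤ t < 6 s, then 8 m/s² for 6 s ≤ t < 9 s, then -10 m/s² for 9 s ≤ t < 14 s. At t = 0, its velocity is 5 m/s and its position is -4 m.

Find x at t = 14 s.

On each constant-a segment, Δv = aΔt and Δx = v₀Δt + ½aΔt²; chain segment to segment.
0–6 s: v starts 5 m/s; Δx = 5·6 + ½·-10·6² = -150 m; v ends -55 m/s.
6–9 s: v starts -55 m/s; Δx = -55·3 + ½·8·3² = -129 m; v ends -31 m/s.
9–14 s: v starts -31 m/s; Δx = -31·5 + ½·-10·5² = -280 m; v ends -81 m/s.
x(14) = -4 + Σ Δx = -563 m.

-563 m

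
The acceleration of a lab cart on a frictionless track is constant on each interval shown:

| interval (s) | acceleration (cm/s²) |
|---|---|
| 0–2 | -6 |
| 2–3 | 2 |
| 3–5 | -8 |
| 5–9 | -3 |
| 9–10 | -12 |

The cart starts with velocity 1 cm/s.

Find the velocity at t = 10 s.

Δv equals the area under the a-t graph; then v = v₀ + Δv.
0–2 s: -6 × 2 = -12 cm/s
2–3 s: 2 × 1 = 2 cm/s
3–5 s: -8 × 2 = -16 cm/s
5–9 s: -3 × 4 = -12 cm/s
9–10 s: -12 × 1 = -12 cm/s
Δv = -50 cm/s, so v(10) = 1 + (-50) = -49 cm/s.

-49 cm/s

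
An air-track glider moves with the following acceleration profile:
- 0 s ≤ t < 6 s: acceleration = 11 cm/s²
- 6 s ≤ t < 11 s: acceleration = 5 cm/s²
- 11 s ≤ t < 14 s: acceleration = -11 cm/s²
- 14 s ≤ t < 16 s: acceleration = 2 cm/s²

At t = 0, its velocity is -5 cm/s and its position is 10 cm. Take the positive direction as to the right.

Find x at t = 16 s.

864 cm

On each constant-a segment, Δv = aΔt and Δx = v₀Δt + ½aΔt²; chain segment to segment.
0–6 s: v starts -5 cm/s; Δx = -5·6 + ½·11·6² = 168 cm; v ends 61 cm/s.
6–11 s: v starts 61 cm/s; Δx = 61·5 + ½·5·5² = 367.5 cm; v ends 86 cm/s.
11–14 s: v starts 86 cm/s; Δx = 86·3 + ½·-11·3² = 208.5 cm; v ends 53 cm/s.
14–16 s: v starts 53 cm/s; Δx = 53·2 + ½·2·2² = 110 cm; v ends 57 cm/s.
x(16) = 10 + Σ Δx = 864 cm.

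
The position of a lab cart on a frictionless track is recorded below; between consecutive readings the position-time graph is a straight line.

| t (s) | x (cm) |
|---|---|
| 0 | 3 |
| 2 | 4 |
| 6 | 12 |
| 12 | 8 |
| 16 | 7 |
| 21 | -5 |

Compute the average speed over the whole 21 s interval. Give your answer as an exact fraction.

26/21 cm/s

Average speed = (total path length)/(elapsed time); on a piecewise-linear x-t graph the path length is Σ|Δx|.
0–2 s: |Δx| = |4 − 3| = 1 cm
2–6 s: |Δx| = |12 − 4| = 8 cm
6–12 s: |Δx| = |8 − 12| = 4 cm
12–16 s: |Δx| = |7 − 8| = 1 cm
16–21 s: |Δx| = |-5 − 7| = 12 cm
Total path = 26 cm; average speed = 26/21 = 26/21 cm/s.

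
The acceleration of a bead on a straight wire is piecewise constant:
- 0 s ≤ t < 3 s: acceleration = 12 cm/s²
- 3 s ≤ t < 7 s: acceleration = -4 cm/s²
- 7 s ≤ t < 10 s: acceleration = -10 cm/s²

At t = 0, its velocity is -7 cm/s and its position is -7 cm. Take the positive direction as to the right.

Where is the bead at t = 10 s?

On each constant-a segment, Δv = aΔt and Δx = v₀Δt + ½aΔt²; chain segment to segment.
0–3 s: v starts -7 cm/s; Δx = -7·3 + ½·12·3² = 33 cm; v ends 29 cm/s.
3–7 s: v starts 29 cm/s; Δx = 29·4 + ½·-4·4² = 84 cm; v ends 13 cm/s.
7–10 s: v starts 13 cm/s; Δx = 13·3 + ½·-10·3² = -6 cm; v ends -17 cm/s.
x(10) = -7 + Σ Δx = 104 cm.

104 cm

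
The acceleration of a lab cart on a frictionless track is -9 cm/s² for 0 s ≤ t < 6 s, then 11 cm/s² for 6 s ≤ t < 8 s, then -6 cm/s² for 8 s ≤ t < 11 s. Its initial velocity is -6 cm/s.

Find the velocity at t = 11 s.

-56 cm/s

Δv equals the area under the a-t graph; then v = v₀ + Δv.
0–6 s: -9 × 6 = -54 cm/s
6–8 s: 11 × 2 = 22 cm/s
8–11 s: -6 × 3 = -18 cm/s
Δv = -50 cm/s, so v(11) = -6 + (-50) = -56 cm/s.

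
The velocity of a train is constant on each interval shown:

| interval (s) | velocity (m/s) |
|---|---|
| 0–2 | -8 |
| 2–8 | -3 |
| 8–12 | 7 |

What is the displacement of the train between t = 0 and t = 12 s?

Displacement is the signed area under the v-t curve.
0–2 s: -8 × 2 = -16 m
2–8 s: -3 × 6 = -18 m
8–12 s: 7 × 4 = 28 m
Net displacement = -6 m

-6 m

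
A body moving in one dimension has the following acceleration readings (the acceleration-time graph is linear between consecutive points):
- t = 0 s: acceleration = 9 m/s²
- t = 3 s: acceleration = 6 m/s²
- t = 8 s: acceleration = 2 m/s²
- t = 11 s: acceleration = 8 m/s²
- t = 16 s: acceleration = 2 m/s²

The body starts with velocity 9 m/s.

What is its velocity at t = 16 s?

91.5 m/s

Δv equals the area under the a-t graph; then v = v₀ + Δv.
0–3 s: ½(9 + 6)(3) = 22.5 m/s
3–8 s: ½(6 + 2)(5) = 20 m/s
8–11 s: ½(2 + 8)(3) = 15 m/s
11–16 s: ½(8 + 2)(5) = 25 m/s
Δv = 82.5 m/s, so v(16) = 9 + (82.5) = 91.5 m/s.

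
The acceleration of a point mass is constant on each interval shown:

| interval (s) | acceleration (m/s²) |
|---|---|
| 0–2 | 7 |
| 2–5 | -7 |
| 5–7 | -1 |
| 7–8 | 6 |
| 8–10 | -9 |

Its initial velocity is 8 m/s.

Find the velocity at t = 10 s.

Δv equals the area under the a-t graph; then v = v₀ + Δv.
0–2 s: 7 × 2 = 14 m/s
2–5 s: -7 × 3 = -21 m/s
5–7 s: -1 × 2 = -2 m/s
7–8 s: 6 × 1 = 6 m/s
8–10 s: -9 × 2 = -18 m/s
Δv = -21 m/s, so v(10) = 8 + (-21) = -13 m/s.

-13 m/s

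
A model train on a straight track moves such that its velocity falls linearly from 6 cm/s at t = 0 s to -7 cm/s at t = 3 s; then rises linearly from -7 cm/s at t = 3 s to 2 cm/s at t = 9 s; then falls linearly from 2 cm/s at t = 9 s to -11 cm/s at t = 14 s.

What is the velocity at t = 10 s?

-0.6 cm/s

On 9–14 s the graph is linear from 2 to -11 cm/s: v(10) = 2 + (-11 − 2)·(10 − 9)/(14 − 9) = -0.6 cm/s.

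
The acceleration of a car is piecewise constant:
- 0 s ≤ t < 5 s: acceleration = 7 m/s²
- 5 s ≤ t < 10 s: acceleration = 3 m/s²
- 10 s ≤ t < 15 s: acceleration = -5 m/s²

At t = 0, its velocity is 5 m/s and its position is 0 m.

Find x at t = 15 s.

On each constant-a segment, Δv = aΔt and Δx = v₀Δt + ½aΔt²; chain segment to segment.
0–5 s: v starts 5 m/s; Δx = 5·5 + ½·7·5² = 112.5 m; v ends 40 m/s.
5–10 s: v starts 40 m/s; Δx = 40·5 + ½·3·5² = 237.5 m; v ends 55 m/s.
10–15 s: v starts 55 m/s; Δx = 55·5 + ½·-5·5² = 212.5 m; v ends 30 m/s.
x(15) = 0 + Σ Δx = 562.5 m.

562.5 m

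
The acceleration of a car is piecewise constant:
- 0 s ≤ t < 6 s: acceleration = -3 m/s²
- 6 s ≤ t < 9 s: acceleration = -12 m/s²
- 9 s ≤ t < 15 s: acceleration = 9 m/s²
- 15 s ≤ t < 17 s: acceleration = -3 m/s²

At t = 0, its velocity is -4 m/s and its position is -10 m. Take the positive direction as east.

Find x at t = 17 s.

On each constant-a segment, Δv = aΔt and Δx = v₀Δt + ½aΔt²; chain segment to segment.
0–6 s: v starts -4 m/s; Δx = -4·6 + ½·-3·6² = -78 m; v ends -22 m/s.
6–9 s: v starts -22 m/s; Δx = -22·3 + ½·-12·3² = -120 m; v ends -58 m/s.
9–15 s: v starts -58 m/s; Δx = -58·6 + ½·9·6² = -186 m; v ends -4 m/s.
15–17 s: v starts -4 m/s; Δx = -4·2 + ½·-3·2² = -14 m; v ends -10 m/s.
x(17) = -10 + Σ Δx = -408 m.

-408 m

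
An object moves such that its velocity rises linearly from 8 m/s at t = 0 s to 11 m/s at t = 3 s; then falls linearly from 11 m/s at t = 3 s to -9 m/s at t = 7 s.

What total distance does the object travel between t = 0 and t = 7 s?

Distance (not displacement) is the total path length: add the absolute areas under v-t.
0–3 s: |½(8 + 11)(3)| = 28.5 m
3–7 s: v = 0 at t = 5.2 s; triangle areas 12.1 + 8.1 = 20.2 m
Total distance = 48.7 m

48.7 m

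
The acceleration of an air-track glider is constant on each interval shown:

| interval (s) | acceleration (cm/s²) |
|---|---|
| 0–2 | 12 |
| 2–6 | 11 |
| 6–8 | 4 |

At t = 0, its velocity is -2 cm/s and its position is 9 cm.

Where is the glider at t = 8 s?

On each constant-a segment, Δv = aΔt and Δx = v₀Δt + ½aΔt²; chain segment to segment.
0–2 s: v starts -2 cm/s; Δx = -2·2 + ½·12·2² = 20 cm; v ends 22 cm/s.
2–6 s: v starts 22 cm/s; Δx = 22·4 + ½·11·4² = 176 cm; v ends 66 cm/s.
6–8 s: v starts 66 cm/s; Δx = 66·2 + ½·4·2² = 140 cm; v ends 74 cm/s.
x(8) = 9 + Σ Δx = 345 cm.

345 cm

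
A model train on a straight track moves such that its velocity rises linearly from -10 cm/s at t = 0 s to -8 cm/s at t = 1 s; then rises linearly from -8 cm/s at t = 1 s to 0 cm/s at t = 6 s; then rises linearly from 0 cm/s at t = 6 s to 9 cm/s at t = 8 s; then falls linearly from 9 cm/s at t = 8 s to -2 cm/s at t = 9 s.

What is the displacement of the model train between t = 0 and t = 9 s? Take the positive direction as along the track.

Net displacement equals the area under the velocity-time graph (areas below the axis count negative).
0–1 s: ½(-10 + -8)(1) = -9 cm
1–6 s: ½(-8 + 0)(5) = -20 cm
6–8 s: ½(0 + 9)(2) = 9 cm
8–9 s: ½(9 + -2)(1) = 3.5 cm
Net displacement = -16.5 cm

-16.5 cm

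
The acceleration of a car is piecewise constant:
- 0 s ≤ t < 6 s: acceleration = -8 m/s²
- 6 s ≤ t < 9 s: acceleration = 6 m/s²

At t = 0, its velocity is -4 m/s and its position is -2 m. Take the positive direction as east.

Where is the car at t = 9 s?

On each constant-a segment, Δv = aΔt and Δx = v₀Δt + ½aΔt²; chain segment to segment.
0–6 s: v starts -4 m/s; Δx = -4·6 + ½·-8·6² = -168 m; v ends -52 m/s.
6–9 s: v starts -52 m/s; Δx = -52·3 + ½·6·3² = -129 m; v ends -34 m/s.
x(9) = -2 + Σ Δx = -299 m.

-299 m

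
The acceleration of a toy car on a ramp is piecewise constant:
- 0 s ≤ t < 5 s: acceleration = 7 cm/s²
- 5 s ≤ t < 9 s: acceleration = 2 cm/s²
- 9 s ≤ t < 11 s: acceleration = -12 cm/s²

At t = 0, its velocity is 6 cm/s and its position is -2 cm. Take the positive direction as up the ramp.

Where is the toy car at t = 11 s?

369.5 cm

On each constant-a segment, Δv = aΔt and Δx = v₀Δt + ½aΔt²; chain segment to segment.
0–5 s: v starts 6 cm/s; Δx = 6·5 + ½·7·5² = 117.5 cm; v ends 41 cm/s.
5–9 s: v starts 41 cm/s; Δx = 41·4 + ½·2·4² = 180 cm; v ends 49 cm/s.
9–11 s: v starts 49 cm/s; Δx = 49·2 + ½·-12·2² = 74 cm; v ends 25 cm/s.
x(11) = -2 + Σ Δx = 369.5 cm.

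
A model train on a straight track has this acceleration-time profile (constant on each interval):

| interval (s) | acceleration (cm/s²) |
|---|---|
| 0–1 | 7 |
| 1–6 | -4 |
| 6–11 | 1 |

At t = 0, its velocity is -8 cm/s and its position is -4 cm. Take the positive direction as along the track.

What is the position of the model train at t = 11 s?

-156 cm

On each constant-a segment, Δv = aΔt and Δx = v₀Δt + ½aΔt²; chain segment to segment.
0–1 s: v starts -8 cm/s; Δx = -8·1 + ½·7·1² = -4.5 cm; v ends -1 cm/s.
1–6 s: v starts -1 cm/s; Δx = -1·5 + ½·-4·5² = -55 cm; v ends -21 cm/s.
6–11 s: v starts -21 cm/s; Δx = -21·5 + ½·1·5² = -92.5 cm; v ends -16 cm/s.
x(11) = -4 + Σ Δx = -156 cm.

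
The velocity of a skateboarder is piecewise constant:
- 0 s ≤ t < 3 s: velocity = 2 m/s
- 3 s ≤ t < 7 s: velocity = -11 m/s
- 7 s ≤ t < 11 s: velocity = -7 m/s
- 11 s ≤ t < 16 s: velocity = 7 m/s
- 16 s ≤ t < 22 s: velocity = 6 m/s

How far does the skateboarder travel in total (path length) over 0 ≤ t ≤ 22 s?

149 m

Total distance travelled is ∫|v| dt — sum the magnitudes of each area piece.
0–3 s: |2| × 3 = 6 m
3–7 s: |-11| × 4 = 44 m
7–11 s: |-7| × 4 = 28 m
11–16 s: |7| × 5 = 35 m
16–22 s: |6| × 6 = 36 m
Total distance = 149 m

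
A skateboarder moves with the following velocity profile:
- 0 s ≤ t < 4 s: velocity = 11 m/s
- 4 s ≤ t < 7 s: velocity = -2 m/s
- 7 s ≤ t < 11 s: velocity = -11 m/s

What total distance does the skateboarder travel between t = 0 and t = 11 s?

94 m

Distance (not displacement) is the total path length: add the absolute areas under v-t.
0–4 s: |11| × 4 = 44 m
4–7 s: |-2| × 3 = 6 m
7–11 s: |-11| × 4 = 44 m
Total distance = 94 m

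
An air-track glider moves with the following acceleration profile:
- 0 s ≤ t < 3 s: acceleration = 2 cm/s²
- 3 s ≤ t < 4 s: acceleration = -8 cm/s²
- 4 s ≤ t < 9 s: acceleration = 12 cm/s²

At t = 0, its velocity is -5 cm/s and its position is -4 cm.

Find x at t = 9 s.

On each constant-a segment, Δv = aΔt and Δx = v₀Δt + ½aΔt²; chain segment to segment.
0–3 s: v starts -5 cm/s; Δx = -5·3 + ½·2·3² = -6 cm; v ends 1 cm/s.
3–4 s: v starts 1 cm/s; Δx = 1·1 + ½·-8·1² = -3 cm; v ends -7 cm/s.
4–9 s: v starts -7 cm/s; Δx = -7·5 + ½·12·5² = 115 cm; v ends 53 cm/s.
x(9) = -4 + Σ Δx = 102 cm.

102 cm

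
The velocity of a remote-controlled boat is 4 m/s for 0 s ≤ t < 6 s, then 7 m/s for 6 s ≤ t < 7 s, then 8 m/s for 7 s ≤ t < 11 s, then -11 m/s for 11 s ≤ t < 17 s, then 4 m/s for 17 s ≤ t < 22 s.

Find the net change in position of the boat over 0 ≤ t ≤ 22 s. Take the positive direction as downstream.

Net displacement equals the area under the velocity-time graph (areas below the axis count negative).
0–6 s: 4 × 6 = 24 m
6–7 s: 7 × 1 = 7 m
7–11 s: 8 × 4 = 32 m
11–17 s: -11 × 6 = -66 m
17–22 s: 4 × 5 = 20 m
Net displacement = 17 m

17 m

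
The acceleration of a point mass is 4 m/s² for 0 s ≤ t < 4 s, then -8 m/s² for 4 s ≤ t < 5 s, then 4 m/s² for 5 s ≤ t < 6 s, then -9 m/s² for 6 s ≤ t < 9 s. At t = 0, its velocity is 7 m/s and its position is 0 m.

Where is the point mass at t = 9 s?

On each constant-a segment, Δv = aΔt and Δx = v₀Δt + ½aΔt²; chain segment to segment.
0–4 s: v starts 7 m/s; Δx = 7·4 + ½·4·4² = 60 m; v ends 23 m/s.
4–5 s: v starts 23 m/s; Δx = 23·1 + ½·-8·1² = 19 m; v ends 15 m/s.
5–6 s: v starts 15 m/s; Δx = 15·1 + ½·4·1² = 17 m; v ends 19 m/s.
6–9 s: v starts 19 m/s; Δx = 19·3 + ½·-9·3² = 16.5 m; v ends -8 m/s.
x(9) = 0 + Σ Δx = 112.5 m.

112.5 m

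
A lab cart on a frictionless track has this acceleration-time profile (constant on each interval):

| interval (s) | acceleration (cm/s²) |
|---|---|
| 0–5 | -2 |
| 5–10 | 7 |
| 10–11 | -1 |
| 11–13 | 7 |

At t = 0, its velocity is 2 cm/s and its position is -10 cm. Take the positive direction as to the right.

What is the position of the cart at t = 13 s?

115 cm

On each constant-a segment, Δv = aΔt and Δx = v₀Δt + ½aΔt²; chain segment to segment.
0–5 s: v starts 2 cm/s; Δx = 2·5 + ½·-2·5² = -15 cm; v ends -8 cm/s.
5–10 s: v starts -8 cm/s; Δx = -8·5 + ½·7·5² = 47.5 cm; v ends 27 cm/s.
10–11 s: v starts 27 cm/s; Δx = 27·1 + ½·-1·1² = 26.5 cm; v ends 26 cm/s.
11–13 s: v starts 26 cm/s; Δx = 26·2 + ½·7·2² = 66 cm; v ends 40 cm/s.
x(13) = -10 + Σ Δx = 115 cm.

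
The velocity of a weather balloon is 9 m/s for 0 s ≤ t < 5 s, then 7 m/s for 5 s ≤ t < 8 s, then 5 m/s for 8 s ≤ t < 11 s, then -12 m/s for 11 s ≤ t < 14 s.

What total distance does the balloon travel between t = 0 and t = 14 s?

117 m

Total distance travelled is ∫|v| dt — sum the magnitudes of each area piece.
0–5 s: |9| × 5 = 45 m
5–8 s: |7| × 3 = 21 m
8–11 s: |5| × 3 = 15 m
11–14 s: |-12| × 3 = 36 m
Total distance = 117 m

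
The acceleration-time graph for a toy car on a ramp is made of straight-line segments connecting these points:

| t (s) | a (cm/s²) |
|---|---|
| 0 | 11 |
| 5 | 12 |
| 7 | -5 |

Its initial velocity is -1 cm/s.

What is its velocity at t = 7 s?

Δv equals the area under the a-t graph; then v = v₀ + Δv.
0–5 s: ½(11 + 12)(5) = 57.5 cm/s
5–7 s: ½(12 + -5)(2) = 7 cm/s
Δv = 64.5 cm/s, so v(7) = -1 + (64.5) = 63.5 cm/s.

63.5 cm/s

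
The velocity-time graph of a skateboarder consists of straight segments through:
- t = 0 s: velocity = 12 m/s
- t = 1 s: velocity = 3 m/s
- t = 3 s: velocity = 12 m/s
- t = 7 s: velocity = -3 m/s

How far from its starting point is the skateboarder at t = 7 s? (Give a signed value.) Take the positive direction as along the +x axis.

40.5 m

Net displacement equals the area under the velocity-time graph (areas below the axis count negative).
0–1 s: ½(12 + 3)(1) = 7.5 m
1–3 s: ½(3 + 12)(2) = 15 m
3–7 s: ½(12 + -3)(4) = 18 m
Net displacement = 40.5 m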